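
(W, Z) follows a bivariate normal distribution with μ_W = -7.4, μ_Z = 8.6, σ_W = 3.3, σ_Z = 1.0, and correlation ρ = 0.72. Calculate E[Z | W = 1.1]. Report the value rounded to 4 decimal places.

E[Z | W=x] = μ_Z + ρ(σ_Z/σ_W)(x − μ_W) for jointly normal variables.
E[Z | W=1.1] = 8.6 + (0.72)·(1.0/3.3)·(1.1 − (-7.4)) = 8.6 + (0.21818)·(8.5) = 10.4545.

10.4545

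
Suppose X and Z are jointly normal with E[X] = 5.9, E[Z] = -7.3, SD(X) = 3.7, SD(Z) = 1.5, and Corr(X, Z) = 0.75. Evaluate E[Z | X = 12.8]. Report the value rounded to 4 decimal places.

E[Z | X=x] = μ_Z + ρ(σ_Z/σ_X)(x − μ_X) for jointly normal variables.
E[Z | X=12.8] = -7.3 + (0.75)·(1.5/3.7)·(12.8 − (5.9)) = -7.3 + (0.304054)·(6.9) = -5.2020.

-5.2020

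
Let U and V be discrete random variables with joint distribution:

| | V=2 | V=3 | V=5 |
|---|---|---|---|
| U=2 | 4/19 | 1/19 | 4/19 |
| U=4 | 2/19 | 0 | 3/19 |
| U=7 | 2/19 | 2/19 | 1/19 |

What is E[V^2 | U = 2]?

125/9

P(U = 2) = 9/19.
Σ V^2·P over the event = 4·(4/19) + 9·(1/19) + 25·(4/19) = 125/19.
E[V^2 | U = 2] = (125/19) / (9/19) = 125/9.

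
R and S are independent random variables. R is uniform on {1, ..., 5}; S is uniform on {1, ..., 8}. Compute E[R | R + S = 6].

Outcomes with R + S = 6: (1,5), (2,4), (3,3), (4,2), (5,1), each with probability 1/40.
E[R | R + S = 6] = (1 + 2 + 3 + 4 + 5) / 5 = 3.

3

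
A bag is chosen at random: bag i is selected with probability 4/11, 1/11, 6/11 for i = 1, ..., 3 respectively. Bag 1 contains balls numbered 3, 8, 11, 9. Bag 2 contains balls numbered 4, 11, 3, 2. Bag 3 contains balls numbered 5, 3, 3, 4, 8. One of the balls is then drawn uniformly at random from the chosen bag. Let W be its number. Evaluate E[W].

E[W | bag 1] = (3+8+11+9)/4 = 31/4.
E[W | bag 2] = (4+11+3+2)/4 = 5.
E[W | bag 3] = (5+3+3+4+8)/5 = 23/5.
By the law of total expectation,
E[W] = (4/11)·(31/4) + (1/11)·(5) + (6/11)·(23/5) = 318/55.

318/55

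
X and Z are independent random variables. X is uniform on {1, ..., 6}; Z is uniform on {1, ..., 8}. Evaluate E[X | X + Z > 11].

16/3

Outcomes with X + Z > 11: (4,8), (5,7), (5,8), (6,6), (6,7), (6,8), each with probability 1/48.
E[X | X + Z > 11] = (4 + 5 + 5 + 6 + 6 + 6) / 6 = 16/3.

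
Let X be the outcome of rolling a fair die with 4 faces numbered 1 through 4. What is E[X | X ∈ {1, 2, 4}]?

P(X ∈ {1, 2, 4}) = 3/4.
Σ over the event: 1·1/4 + 2·1/4 + 4·1/4 = 7/4.
E[X | X ∈ {1, 2, 4}] = (7/4) / (3/4) = 7/3.

7/3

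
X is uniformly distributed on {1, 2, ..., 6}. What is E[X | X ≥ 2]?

4

Given X ≥ 2, X is equally likely to be any of {2, 3, 4, 5, 6}.
E[X | X ≥ 2] = (2 + 3 + 4 + 5 + 6) / 5 = 4.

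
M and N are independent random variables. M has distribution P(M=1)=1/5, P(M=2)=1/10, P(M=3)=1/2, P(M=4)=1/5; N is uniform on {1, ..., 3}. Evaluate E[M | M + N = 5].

P(M + N = 5) = 4/15.
Summing M·P(x,y) over outcomes with M + N = 5 gives 5/6.
E[M | M + N = 5] = (5/6) / (4/15) = 25/8.

25/8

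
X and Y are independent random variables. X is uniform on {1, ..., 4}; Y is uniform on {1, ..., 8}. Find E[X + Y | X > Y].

5

Outcomes with X > Y: (2,1), (3,1), (3,2), (4,1), (4,2), (4,3), each with probability 1/32.
E[X + Y | X > Y] = (3 + 4 + 5 + 5 + 6 + 7) / 6 = 5.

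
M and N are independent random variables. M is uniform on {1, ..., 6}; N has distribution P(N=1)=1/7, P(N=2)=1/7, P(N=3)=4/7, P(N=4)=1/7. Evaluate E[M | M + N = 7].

30/7

P(M + N = 7) = 1/6.
Summing M·P(x,y) over outcomes with M + N = 7 gives 5/7.
E[M | M + N = 7] = (5/7) / (1/6) = 30/7.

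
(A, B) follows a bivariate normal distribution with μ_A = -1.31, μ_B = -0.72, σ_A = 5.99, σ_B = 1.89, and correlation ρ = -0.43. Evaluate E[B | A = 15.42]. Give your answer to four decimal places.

-2.9899

E[B | A=x] = μ_B + ρ(σ_B/σ_A)(x − μ_A) for jointly normal variables.
E[B | A=15.42] = -0.72 + (-0.43)·(1.89/5.99)·(15.42 − (-1.31)) = -0.72 + (-0.13568)·(16.73) = -2.9899.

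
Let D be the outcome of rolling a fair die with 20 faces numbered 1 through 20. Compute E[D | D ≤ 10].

11/2

Given D ≤ 10, D is equally likely to be any of {1, 2, 3, 4, 5, 6, 7, 8, 9, 10}.
E[D | D ≤ 10] = (1 + 2 + 3 + 4 + 5 + 6 + 7 + 8 + 9 + 10) / 10 = 11/2.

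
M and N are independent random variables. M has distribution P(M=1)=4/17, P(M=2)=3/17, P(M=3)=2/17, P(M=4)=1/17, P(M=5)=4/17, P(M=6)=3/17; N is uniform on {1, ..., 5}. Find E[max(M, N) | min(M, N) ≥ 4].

85/16

P(min(M, N) ≥ 4) = 16/85.
Summing max(M,N)·P(x,y) over outcomes with min(M, N) ≥ 4 gives 1.
E[max(M, N) | min(M, N) ≥ 4] = (1) / (16/85) = 85/16.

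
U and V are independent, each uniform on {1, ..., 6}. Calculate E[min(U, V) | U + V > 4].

14/5

P(U + V > 4) = 5/6.
Summing min(U,V)·P(x,y) over outcomes with U + V > 4 gives 7/3.
E[min(U, V) | U + V > 4] = (7/3) / (5/6) = 14/5.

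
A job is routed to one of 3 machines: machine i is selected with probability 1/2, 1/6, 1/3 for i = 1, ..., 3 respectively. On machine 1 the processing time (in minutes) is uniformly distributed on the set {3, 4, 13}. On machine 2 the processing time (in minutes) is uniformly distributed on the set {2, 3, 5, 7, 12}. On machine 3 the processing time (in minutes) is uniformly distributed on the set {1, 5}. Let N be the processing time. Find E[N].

53/10

E[N | machine 1] = (3+4+13)/3 = 20/3.
E[N | machine 2] = (2+3+5+7+12)/5 = 29/5.
E[N | machine 3] = (1+5)/2 = 3.
E[N] = (1/2)·(20/3) + (1/6)·(29/5) + (1/3)·(3) = 53/10.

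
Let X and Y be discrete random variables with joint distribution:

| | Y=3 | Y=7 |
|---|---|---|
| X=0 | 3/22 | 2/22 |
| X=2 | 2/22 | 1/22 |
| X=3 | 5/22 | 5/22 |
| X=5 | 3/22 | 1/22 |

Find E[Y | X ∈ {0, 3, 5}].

89/19

P(X ∈ {0, 3, 5}) = 19/22.
Σ Y·P over the event = 3·(3/22) + 7·(2/22) + 3·(5/22) + 7·(5/22) + 3·(3/22) + 7·(1/22) = 89/22.
E[Y | X ∈ {0, 3, 5}] = (89/22) / (19/22) = 89/19.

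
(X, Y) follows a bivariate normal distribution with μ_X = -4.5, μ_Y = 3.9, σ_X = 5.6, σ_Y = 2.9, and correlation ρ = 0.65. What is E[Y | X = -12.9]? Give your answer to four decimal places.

For a bivariate normal, E[Y | X=x] = μ_Y + ρ·(σ_Y/σ_X)·(x − μ_X).
E[Y | X=-12.9] = 3.9 + (0.65)·(2.9/5.6)·(-12.9 − (-4.5)) = 3.9 + (0.33661)·(-8.4) = 1.0725.

1.0725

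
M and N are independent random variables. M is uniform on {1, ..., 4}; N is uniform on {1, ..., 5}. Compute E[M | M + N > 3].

46/17

P(M + N > 3) = 17/20.
Summing M·P(x,y) over outcomes with M + N > 3 gives 23/10.
E[M | M + N > 3] = (23/10) / (17/20) = 46/17.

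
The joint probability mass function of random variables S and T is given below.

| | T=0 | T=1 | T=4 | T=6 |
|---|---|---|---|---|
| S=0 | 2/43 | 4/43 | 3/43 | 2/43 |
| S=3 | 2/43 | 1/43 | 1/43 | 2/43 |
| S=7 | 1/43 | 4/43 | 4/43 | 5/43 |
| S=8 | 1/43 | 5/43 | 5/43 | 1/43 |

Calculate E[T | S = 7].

P(S = 7) = 14/43.
Summing T·P(S=x,T=y) over the conditioning event gives 50/43.
E[T | S = 7] = (50/43) / (14/43) = 25/7.

25/7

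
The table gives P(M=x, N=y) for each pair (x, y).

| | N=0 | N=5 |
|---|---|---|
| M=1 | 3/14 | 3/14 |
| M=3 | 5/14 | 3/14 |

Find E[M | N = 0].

9/4

P(N = 0) = 4/7.
Σ M·P over the event = 1·(3/14) + 3·(5/14) = 9/7.
E[M | N = 0] = (9/7) / (4/7) = 9/4.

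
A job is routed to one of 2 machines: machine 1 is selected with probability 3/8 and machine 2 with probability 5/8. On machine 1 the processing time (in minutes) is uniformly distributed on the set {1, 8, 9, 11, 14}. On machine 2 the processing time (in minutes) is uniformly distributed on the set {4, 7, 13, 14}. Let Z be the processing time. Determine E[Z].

E[Z | machine 1] = (1+8+9+11+14)/5 = 43/5.
E[Z | machine 2] = (4+7+13+14)/4 = 19/2.
By the law of total expectation,
E[Z] = (3/8)·(43/5) + (5/8)·(19/2) = 733/80.

733/80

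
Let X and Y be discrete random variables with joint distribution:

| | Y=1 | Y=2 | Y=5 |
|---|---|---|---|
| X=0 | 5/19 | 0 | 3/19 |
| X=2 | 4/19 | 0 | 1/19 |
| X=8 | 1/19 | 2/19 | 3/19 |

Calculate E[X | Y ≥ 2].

P(Y ≥ 2) = 9/19.
Σ X·P over the event = 0·(3/19) + 2·(1/19) + 8·(2/19) + 8·(3/19) = 42/19.
E[X | Y ≥ 2] = (42/19) / (9/19) = 14/3.

14/3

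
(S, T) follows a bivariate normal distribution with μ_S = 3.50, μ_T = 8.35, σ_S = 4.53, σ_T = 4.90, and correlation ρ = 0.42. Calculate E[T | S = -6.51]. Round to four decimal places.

3.8024

E[T | S=x] = μ_T + ρ(σ_T/σ_S)(x − μ_S) for jointly normal variables.
E[T | S=-6.51] = 8.35 + (0.42)·(4.90/4.53)·(-6.51 − (3.50)) = 8.35 + (0.454305)·(-10.01) = 3.8024.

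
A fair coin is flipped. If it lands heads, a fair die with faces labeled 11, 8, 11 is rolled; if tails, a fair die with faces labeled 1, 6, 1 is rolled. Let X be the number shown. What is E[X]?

E[X | heads] = (11+8+11)/3 = 10.
E[X | tails] = (1+6+1)/3 = 8/3.
By the law of total expectation,
E[X] = (1/2)·(10) + (1/2)·(8/3) = 19/3.

19/3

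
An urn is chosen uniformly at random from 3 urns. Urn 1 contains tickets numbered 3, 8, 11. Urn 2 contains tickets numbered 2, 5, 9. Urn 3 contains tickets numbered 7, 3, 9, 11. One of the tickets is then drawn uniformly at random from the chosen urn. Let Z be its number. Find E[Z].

E[Z | urn 1] = (3+8+11)/3 = 22/3.
E[Z | urn 2] = (2+5+9)/3 = 16/3.
E[Z | urn 3] = (7+3+9+11)/4 = 15/2.
E[Z] = (1/3)·(22/3) + (1/3)·(16/3) + (1/3)·(15/2) = 121/18.

121/18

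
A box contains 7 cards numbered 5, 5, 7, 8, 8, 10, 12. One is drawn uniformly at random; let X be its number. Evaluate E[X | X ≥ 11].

P(X ≥ 11) = 1/7.
Σ over the event: 12·1/7 = 12/7.
E[X | X ≥ 11] = (12/7) / (1/7) = 12.

12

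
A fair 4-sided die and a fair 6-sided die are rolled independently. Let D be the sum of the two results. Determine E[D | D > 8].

P(D > 8) = 1/8.
Σ over the event: 9·1/12 + 10·1/24 = 7/6.
E[D | D > 8] = (7/6) / (1/8) = 28/3.

28/3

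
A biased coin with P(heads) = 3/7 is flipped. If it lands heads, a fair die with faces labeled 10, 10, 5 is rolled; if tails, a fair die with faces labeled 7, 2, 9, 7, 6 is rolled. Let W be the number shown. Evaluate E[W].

E[W | heads] = (10+10+5)/3 = 25/3.
E[W | tails] = (7+2+9+7+6)/5 = 31/5.
By the law of total expectation,
E[W] = (3/7)·(25/3) + (4/7)·(31/5) = 249/35.

249/35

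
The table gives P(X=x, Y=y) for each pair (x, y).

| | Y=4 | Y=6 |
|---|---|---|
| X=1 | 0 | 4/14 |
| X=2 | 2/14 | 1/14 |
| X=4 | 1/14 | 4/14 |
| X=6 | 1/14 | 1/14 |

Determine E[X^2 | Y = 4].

P(Y = 4) = 2/7.
Summing X^2·P(X=x,Y=y) over the conditioning event gives 30/7.
E[X^2 | Y = 4] = (30/7) / (2/7) = 15.

15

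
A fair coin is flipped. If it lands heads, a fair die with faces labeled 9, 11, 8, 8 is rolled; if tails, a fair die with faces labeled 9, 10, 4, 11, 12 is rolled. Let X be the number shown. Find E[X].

91/10

E[X | heads] = (9+11+8+8)/4 = 9.
E[X | tails] = (9+10+4+11+12)/5 = 46/5.
By the law of total expectation,
E[X] = (1/2)·(9) + (1/2)·(46/5) = 91/10.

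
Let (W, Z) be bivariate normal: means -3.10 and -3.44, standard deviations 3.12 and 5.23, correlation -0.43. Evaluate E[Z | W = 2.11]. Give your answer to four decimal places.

For a bivariate normal, E[Z | W=x] = μ_Z + ρ·(σ_Z/σ_W)·(x − μ_W).
E[Z | W=2.11] = -3.44 + (-0.43)·(5.23/3.12)·(2.11 − (-3.10)) = -3.44 + (-0.7208)·(5.21) = -7.1954.

-7.1954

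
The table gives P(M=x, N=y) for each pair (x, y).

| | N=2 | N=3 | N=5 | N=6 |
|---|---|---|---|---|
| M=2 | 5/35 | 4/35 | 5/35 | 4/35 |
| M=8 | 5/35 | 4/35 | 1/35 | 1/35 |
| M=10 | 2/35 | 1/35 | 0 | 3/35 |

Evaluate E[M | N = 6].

23/4

P(N = 6) = 8/35.
Σ M·P over the event = 2·(4/35) + 8·(1/35) + 10·(3/35) = 46/35.
E[M | N = 6] = (46/35) / (8/35) = 23/4.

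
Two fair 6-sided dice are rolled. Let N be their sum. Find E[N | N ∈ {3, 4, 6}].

24/5

P(N ∈ {3, 4, 6}) = 5/18.
Σ over the event: 3·1/18 + 4·1/12 + 6·5/36 = 4/3.
E[N | N ∈ {3, 4, 6}] = (4/3) / (5/18) = 24/5.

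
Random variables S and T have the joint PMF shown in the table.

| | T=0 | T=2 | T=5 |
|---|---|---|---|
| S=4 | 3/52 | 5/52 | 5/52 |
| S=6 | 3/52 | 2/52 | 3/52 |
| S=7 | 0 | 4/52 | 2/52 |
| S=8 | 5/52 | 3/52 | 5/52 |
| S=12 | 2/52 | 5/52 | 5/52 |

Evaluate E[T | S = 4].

P(S = 4) = 1/4.
Σ T·P over the event = 0·(3/52) + 2·(5/52) + 5·(5/52) = 35/52.
E[T | S = 4] = (35/52) / (1/4) = 35/13.

35/13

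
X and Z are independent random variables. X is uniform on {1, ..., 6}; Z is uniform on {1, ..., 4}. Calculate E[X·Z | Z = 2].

7

Outcomes with Z = 2: (1,2), (2,2), (3,2), (4,2), (5,2), (6,2), each with probability 1/24.
E[X·Z | Z = 2] = (2 + 4 + 6 + 8 + 10 + 12) / 6 = 7.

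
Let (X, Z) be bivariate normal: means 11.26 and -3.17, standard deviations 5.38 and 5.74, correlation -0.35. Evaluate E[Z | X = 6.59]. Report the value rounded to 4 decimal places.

The regression of Z on X has slope ρ·σ_Z/σ_X and passes through (μ_X, μ_Z).
E[Z | X=6.59] = -3.17 + (-0.35)·(5.74/5.38)·(6.59 − (11.26)) = -3.17 + (-0.37342)·(-4.67) = -1.4261.

-1.4261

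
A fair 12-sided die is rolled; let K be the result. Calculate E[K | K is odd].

6

Given K is odd, K is equally likely to be any of {1, 3, 5, 7, 9, 11}.
E[K | K is odd] = (1 + 3 + 5 + 7 + 9 + 11) / 6 = 6.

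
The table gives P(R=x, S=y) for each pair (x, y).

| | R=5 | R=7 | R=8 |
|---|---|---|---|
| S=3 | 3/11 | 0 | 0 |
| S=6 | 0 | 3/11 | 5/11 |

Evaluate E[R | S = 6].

61/8

P(S = 6) = 8/11.
Σ R·P over the event = 7·(3/11) + 8·(5/11) = 61/11.
E[R | S = 6] = (61/11) / (8/11) = 61/8.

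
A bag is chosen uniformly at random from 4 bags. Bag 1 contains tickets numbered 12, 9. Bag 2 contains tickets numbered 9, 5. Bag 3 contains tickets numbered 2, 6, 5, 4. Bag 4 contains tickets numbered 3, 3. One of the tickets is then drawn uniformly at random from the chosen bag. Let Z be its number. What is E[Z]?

99/16

E[Z | bag 1] = (12+9)/2 = 21/2.
E[Z | bag 2] = (9+5)/2 = 7.
E[Z | bag 3] = (2+6+5+4)/4 = 17/4.
E[Z | bag 4] = (3+3)/2 = 3.
E[Z] = (1/4)·(21/2) + (1/4)·(7) + (1/4)·(17/4) + (1/4)·(3) = 99/16.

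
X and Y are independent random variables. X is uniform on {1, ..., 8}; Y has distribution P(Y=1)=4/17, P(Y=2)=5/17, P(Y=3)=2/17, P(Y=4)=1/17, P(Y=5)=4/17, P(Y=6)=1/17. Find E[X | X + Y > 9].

P(X + Y > 9) = 33/136.
Summing X·P(x,y) over outcomes with X + Y > 9 gives 225/136.
E[X | X + Y > 9] = (225/136) / (33/136) = 75/11.

75/11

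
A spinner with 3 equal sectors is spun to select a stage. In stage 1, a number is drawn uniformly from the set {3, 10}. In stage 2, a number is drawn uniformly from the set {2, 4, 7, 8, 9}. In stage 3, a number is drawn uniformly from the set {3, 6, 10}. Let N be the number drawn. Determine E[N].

E[N | stage 1] = (3+10)/2 = 13/2.
E[N | stage 2] = (2+4+7+8+9)/5 = 6.
E[N | stage 3] = (3+6+10)/3 = 19/3.
E[N] = (1/3)·(13/2) + (1/3)·(6) + (1/3)·(19/3) = 113/18.

113/18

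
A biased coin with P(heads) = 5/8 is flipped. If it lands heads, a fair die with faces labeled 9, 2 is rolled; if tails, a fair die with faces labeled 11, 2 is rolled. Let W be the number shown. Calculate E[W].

E[W | heads] = (9+2)/2 = 11/2.
E[W | tails] = (11+2)/2 = 13/2.
By the law of total expectation,
E[W] = (5/8)·(11/2) + (3/8)·(13/2) = 47/8.

47/8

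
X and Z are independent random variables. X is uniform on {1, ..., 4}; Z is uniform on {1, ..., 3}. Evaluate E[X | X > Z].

Outcomes with X > Z: (2,1), (3,1), (3,2), (4,1), (4,2), (4,3), each with probability 1/12.
E[X | X > Z] = (2 + 3 + 3 + 4 + 4 + 4) / 6 = 10/3.

10/3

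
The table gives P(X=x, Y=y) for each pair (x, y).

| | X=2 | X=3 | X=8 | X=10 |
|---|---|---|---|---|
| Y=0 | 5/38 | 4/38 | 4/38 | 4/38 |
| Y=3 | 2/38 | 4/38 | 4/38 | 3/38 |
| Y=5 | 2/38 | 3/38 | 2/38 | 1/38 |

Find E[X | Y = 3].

6

P(Y = 3) = 13/38.
Σ X·P over the event = 2·(2/38) + 3·(4/38) + 8·(4/38) + 10·(3/38) = 39/19.
E[X | Y = 3] = (39/19) / (13/38) = 6.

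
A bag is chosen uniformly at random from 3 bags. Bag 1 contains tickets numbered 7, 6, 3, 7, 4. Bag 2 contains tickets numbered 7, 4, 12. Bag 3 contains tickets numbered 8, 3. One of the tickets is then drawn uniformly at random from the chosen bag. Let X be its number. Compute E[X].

E[X | bag 1] = (7+6+3+7+4)/5 = 27/5.
E[X | bag 2] = (7+4+12)/3 = 23/3.
E[X | bag 3] = (8+3)/2 = 11/2.
By the law of total expectation,
E[X] = (1/3)·(27/5) + (1/3)·(23/3) + (1/3)·(11/2) = 557/90.

557/90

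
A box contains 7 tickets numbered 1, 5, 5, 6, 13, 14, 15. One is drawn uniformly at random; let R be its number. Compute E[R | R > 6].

14

P(R > 6) = 3/7.
Σ over the event: 13·1/7 + 14·1/7 + 15·1/7 = 6.
E[R | R > 6] = (6) / (3/7) = 14.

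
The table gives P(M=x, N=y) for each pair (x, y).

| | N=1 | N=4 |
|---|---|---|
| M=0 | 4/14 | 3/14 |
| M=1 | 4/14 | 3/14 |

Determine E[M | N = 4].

P(N = 4) = 3/7.
Σ M·P over the event = 0·(3/14) + 1·(3/14) = 3/14.
E[M | N = 4] = (3/14) / (3/7) = 1/2.

1/2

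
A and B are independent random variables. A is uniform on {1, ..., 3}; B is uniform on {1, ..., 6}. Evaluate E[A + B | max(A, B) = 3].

P(max(A, B) = 3) = 5/18.
Summing (A+B)·P(x,y) over outcomes with max(A, B) = 3 gives 4/3.
E[A + B | max(A, B) = 3] = (4/3) / (5/18) = 24/5.

24/5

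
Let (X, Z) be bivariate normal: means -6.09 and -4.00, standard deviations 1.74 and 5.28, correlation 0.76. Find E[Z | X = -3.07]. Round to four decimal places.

For a bivariate normal, E[Z | X=x] = μ_Z + ρ·(σ_Z/σ_X)·(x − μ_X).
E[Z | X=-3.07] = -4.00 + (0.76)·(5.28/1.74)·(-3.07 − (-6.09)) = -4.00 + (2.3062)·(3.02) = 2.9647.

2.9647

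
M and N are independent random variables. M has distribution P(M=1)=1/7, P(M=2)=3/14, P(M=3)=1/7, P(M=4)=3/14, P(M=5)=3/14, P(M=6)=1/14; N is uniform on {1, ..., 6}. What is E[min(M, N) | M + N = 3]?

1

P(M + N = 3) = 5/84.
Summing min(M,N)·P(x,y) over outcomes with M + N = 3 gives 5/84.
E[min(M, N) | M + N = 3] = (5/84) / (5/84) = 1.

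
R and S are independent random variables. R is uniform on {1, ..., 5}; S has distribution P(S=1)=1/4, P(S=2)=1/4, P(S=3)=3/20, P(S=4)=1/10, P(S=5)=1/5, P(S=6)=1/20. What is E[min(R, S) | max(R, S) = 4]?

44/21

P(max(R, S) = 4) = 21/100.
Summing min(R,S)·P(x,y) over outcomes with max(R, S) = 4 gives 11/25.
E[min(R, S) | max(R, S) = 4] = (11/25) / (21/100) = 44/21.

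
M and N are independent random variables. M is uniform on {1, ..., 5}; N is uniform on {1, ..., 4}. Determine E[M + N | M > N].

Outcomes with M > N: (2,1), (3,1), (3,2), (4,1), (4,2), (4,3), (5,1), (5,2), (5,3), (5,4), each with probability 1/20.
E[M + N | M > N] = (3 + 4 + 5 + 5 + 6 + 7 + 6 + 7 + 8 + 9) / 10 = 6.

6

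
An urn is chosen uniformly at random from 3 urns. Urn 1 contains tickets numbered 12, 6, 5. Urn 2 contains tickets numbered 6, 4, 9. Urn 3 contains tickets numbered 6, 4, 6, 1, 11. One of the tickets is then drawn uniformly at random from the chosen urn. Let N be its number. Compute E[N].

E[N | urn 1] = (12+6+5)/3 = 23/3.
E[N | urn 2] = (6+4+9)/3 = 19/3.
E[N | urn 3] = (6+4+6+1+11)/5 = 28/5.
By the law of total expectation,
E[N] = (1/3)·(23/3) + (1/3)·(19/3) + (1/3)·(28/5) = 98/15.

98/15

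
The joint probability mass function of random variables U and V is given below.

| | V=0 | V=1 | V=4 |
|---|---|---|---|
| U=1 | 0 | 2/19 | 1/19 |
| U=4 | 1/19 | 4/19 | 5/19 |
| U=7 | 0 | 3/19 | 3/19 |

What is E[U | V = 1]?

P(V = 1) = 9/19.
Σ U·P over the event = 1·(2/19) + 4·(4/19) + 7·(3/19) = 39/19.
E[U | V = 1] = (39/19) / (9/19) = 13/3.

13/3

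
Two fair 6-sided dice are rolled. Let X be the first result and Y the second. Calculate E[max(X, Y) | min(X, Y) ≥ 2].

24/5

P(min(X, Y) ≥ 2) = 25/36.
Summing max(X,Y)·P(x,y) over outcomes with min(X, Y) ≥ 2 gives 10/3.
E[max(X, Y) | min(X, Y) ≥ 2] = (10/3) / (25/36) = 24/5.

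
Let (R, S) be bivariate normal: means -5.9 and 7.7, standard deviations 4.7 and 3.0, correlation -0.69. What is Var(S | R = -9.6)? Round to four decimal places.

For a bivariate normal, Var(S | R=x) = σ_S²(1 − ρ²).
Var(S | R=-9.6) = (3.0)²·(1 − (-0.69)²) = 9·0.5239 = 4.7151.

4.7151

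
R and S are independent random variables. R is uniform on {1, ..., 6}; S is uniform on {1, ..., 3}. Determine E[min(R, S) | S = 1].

1

Outcomes with S = 1: (1,1), (2,1), (3,1), (4,1), (5,1), (6,1), each with probability 1/18.
E[min(R, S) | S = 1] = (1 + 1 + 1 + 1 + 1 + 1) / 6 = 1.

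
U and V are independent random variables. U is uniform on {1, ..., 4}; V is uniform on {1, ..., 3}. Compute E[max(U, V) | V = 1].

P(V = 1) = 1/3.
Summing max(U,V)·P(x,y) over outcomes with V = 1 gives 5/6.
E[max(U, V) | V = 1] = (5/6) / (1/3) = 5/2.

5/2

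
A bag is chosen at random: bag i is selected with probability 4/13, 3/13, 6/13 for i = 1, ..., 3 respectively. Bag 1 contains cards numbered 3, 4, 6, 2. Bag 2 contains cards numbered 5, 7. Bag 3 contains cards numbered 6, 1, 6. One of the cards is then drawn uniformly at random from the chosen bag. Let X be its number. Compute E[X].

59/13

E[X | bag 1] = (3+4+6+2)/4 = 15/4.
E[X | bag 2] = (5+7)/2 = 6.
E[X | bag 3] = (6+1+6)/3 = 13/3.
By the law of total expectation,
E[X] = (4/13)·(15/4) + (3/13)·(6) + (6/13)·(13/3) = 59/13.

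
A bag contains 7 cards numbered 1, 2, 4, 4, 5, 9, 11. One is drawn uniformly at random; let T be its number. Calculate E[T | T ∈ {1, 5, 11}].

P(T ∈ {1, 5, 11}) = 3/7.
Σ over the event: 1·1/7 + 5·1/7 + 11·1/7 = 17/7.
E[T | T ∈ {1, 5, 11}] = (17/7) / (3/7) = 17/3.

17/3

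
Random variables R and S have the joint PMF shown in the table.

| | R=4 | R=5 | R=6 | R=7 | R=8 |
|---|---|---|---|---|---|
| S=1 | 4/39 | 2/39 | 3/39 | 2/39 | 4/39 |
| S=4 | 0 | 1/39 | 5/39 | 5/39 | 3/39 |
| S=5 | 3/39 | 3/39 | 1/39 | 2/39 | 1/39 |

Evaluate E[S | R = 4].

19/7

P(R = 4) = 7/39.
Σ S·P over the event = 1·(4/39) + 5·(3/39) = 19/39.
E[S | R = 4] = (19/39) / (7/39) = 19/7.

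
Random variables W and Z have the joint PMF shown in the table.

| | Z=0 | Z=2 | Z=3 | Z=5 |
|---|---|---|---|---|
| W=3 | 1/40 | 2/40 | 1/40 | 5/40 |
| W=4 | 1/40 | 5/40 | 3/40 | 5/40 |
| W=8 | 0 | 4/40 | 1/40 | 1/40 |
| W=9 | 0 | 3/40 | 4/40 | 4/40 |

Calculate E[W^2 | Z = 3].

445/9

P(Z = 3) = 9/40.
Σ W^2·P over the event = 9·(1/40) + 16·(3/40) + 64·(1/40) + 81·(4/40) = 89/8.
E[W^2 | Z = 3] = (89/8) / (9/40) = 445/9.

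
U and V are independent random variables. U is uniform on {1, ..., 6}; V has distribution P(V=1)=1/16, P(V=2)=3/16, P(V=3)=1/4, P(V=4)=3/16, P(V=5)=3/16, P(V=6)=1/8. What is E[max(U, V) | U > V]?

P(U > V) = 19/48.
Summing max(U,V)·P(x,y) over outcomes with U > V gives 185/96.
E[max(U, V) | U > V] = (185/96) / (19/48) = 185/38.

185/38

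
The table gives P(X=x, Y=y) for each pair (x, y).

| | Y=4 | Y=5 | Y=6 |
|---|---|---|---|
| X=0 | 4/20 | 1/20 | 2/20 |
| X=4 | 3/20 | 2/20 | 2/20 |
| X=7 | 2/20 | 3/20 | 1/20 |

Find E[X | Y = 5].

P(Y = 5) = 3/10.
Summing X·P(X=x,Y=y) over the conditioning event gives 29/20.
E[X | Y = 5] = (29/20) / (3/10) = 29/6.

29/6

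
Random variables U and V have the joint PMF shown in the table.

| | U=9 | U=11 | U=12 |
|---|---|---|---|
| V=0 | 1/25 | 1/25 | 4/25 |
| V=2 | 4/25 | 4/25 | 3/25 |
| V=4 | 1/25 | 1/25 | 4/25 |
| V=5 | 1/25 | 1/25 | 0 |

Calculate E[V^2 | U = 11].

P(U = 11) = 7/25.
Summing V^2·P(U=x,V=y) over the conditioning event gives 57/25.
E[V^2 | U = 11] = (57/25) / (7/25) = 57/7.

57/7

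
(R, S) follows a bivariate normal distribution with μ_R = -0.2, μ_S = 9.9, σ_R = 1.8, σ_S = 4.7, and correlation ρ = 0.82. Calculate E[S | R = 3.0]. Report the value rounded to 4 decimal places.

For a bivariate normal, E[S | R=x] = μ_S + ρ·(σ_S/σ_R)·(x − μ_R).
E[S | R=3.0] = 9.9 + (0.82)·(4.7/1.8)·(3.0 − (-0.2)) = 9.9 + (2.14111)·(3.2) = 16.7516.

16.7516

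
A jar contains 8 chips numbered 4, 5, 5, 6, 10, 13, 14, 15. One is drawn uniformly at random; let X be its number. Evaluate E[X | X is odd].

P(X is odd) = 1/2.
Σ over the event: 5·1/4 + 13·1/8 + 15·1/8 = 19/4.
E[X | X is odd] = (19/4) / (1/2) = 19/2.

19/2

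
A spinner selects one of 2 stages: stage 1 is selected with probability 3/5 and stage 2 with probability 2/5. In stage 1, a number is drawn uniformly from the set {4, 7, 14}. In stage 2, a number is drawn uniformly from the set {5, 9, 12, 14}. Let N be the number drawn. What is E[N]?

E[N | stage 1] = (4+7+14)/3 = 25/3.
E[N | stage 2] = (5+9+12+14)/4 = 10.
E[N] = (3/5)·(25/3) + (2/5)·(10) = 9.

9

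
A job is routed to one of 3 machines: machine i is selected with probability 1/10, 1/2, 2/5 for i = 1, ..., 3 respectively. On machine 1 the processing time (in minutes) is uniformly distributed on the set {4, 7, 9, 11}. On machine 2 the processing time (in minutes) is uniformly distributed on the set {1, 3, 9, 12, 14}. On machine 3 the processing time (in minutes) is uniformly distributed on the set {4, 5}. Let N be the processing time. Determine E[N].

259/40

E[N | machine 1] = (4+7+9+11)/4 = 31/4.
E[N | machine 2] = (1+3+9+12+14)/5 = 39/5.
E[N | machine 3] = (4+5)/2 = 9/2.
By the law of total expectation,
E[N] = (1/10)·(31/4) + (1/2)·(39/5) + (2/5)·(9/2) = 259/40.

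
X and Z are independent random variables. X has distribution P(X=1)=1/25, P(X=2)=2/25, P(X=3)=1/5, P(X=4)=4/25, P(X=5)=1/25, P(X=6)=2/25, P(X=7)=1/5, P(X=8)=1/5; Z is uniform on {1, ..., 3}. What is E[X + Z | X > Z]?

P(X > Z) = 21/25.
Summing (X+Z)·P(x,y) over outcomes with X > Z gives 159/25.
E[X + Z | X > Z] = (159/25) / (21/25) = 53/7.

53/7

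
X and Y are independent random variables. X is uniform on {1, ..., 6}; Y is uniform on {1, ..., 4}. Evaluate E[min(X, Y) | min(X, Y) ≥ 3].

Outcomes with min(X, Y) ≥ 3: (3,3), (3,4), (4,3), (4,4), (5,3), (5,4), (6,3), (6,4), each with probability 1/24.
E[min(X, Y) | min(X, Y) ≥ 3] = (3 + 3 + 3 + 4 + 3 + 4 + 3 + 4) / 8 = 27/8.

27/8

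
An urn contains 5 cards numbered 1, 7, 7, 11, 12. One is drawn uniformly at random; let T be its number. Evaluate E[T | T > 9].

23/2

P(T > 9) = 2/5.
Σ over the event: 11·1/5 + 12·1/5 = 23/5.
E[T | T > 9] = (23/5) / (2/5) = 23/2.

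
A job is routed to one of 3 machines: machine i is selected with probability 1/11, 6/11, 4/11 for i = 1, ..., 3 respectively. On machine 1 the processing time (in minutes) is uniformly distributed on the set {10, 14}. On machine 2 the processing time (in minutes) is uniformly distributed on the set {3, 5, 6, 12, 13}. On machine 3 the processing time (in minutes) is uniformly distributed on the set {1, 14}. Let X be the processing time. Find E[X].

E[X | machine 1] = (10+14)/2 = 12.
E[X | machine 2] = (3+5+6+12+13)/5 = 39/5.
E[X | machine 3] = (1+14)/2 = 15/2.
E[X] = (1/11)·(12) + (6/11)·(39/5) + (4/11)·(15/2) = 444/55.

444/55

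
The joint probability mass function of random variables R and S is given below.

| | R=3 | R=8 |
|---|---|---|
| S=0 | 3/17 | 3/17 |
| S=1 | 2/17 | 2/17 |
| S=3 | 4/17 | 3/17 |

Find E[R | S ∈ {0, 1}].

11/2

P(S ∈ {0, 1}) = 10/17.
Σ R·P over the event = 3·(3/17) + 3·(2/17) + 8·(3/17) + 8·(2/17) = 55/17.
E[R | S ∈ {0, 1}] = (55/17) / (10/17) = 11/2.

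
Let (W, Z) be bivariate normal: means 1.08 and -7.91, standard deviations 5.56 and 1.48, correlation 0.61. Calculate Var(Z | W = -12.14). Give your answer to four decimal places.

1.3754

The conditional variance in a bivariate normal is σ_Z²(1 − ρ²), independent of x.
Var(Z | W=-12.14) = (1.48)²·(1 − (0.61)²) = 2.1904·0.6279 = 1.3754.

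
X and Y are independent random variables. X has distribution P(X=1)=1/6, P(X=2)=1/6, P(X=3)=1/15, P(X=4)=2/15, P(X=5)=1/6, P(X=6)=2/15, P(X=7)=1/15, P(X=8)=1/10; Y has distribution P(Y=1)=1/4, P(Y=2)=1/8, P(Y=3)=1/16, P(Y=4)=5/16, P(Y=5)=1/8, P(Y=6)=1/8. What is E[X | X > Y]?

P(X > Y) = 8/15.
Summing X·P(x,y) over outcomes with X > Y gives 179/60.
E[X | X > Y] = (179/60) / (8/15) = 179/32.

179/32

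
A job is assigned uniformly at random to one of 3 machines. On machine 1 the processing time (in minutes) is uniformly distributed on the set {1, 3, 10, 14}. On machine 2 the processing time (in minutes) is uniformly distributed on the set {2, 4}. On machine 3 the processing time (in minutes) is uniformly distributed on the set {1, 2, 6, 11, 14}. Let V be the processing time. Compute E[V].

E[V | machine 1] = (1+3+10+14)/4 = 7.
E[V | machine 2] = (2+4)/2 = 3.
E[V | machine 3] = (1+2+6+11+14)/5 = 34/5.
By the law of total expectation,
E[V] = (1/3)·(7) + (1/3)·(3) + (1/3)·(34/5) = 28/5.

28/5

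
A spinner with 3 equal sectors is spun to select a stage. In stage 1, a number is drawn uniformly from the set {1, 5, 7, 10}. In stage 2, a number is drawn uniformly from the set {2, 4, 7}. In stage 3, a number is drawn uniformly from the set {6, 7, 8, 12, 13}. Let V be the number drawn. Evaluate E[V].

E[V | stage 1] = (1+5+7+10)/4 = 23/4.
E[V | stage 2] = (2+4+7)/3 = 13/3.
E[V | stage 3] = (6+7+8+12+13)/5 = 46/5.
E[V] = (1/3)·(23/4) + (1/3)·(13/3) + (1/3)·(46/5) = 1157/180.

1157/180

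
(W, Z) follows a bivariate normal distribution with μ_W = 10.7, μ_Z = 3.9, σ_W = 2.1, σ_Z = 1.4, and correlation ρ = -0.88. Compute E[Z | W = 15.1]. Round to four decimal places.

For a bivariate normal, E[Z | W=x] = μ_Z + ρ·(σ_Z/σ_W)·(x − μ_W).
E[Z | W=15.1] = 3.9 + (-0.88)·(1.4/2.1)·(15.1 − (10.7)) = 3.9 + (-0.58667)·(4.4) = 1.3187.

1.3187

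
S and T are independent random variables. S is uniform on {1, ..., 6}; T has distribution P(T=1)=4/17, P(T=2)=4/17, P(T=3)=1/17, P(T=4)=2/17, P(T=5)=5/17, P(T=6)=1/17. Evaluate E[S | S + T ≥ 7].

40/9

P(S + T ≥ 7) = 9/17.
Summing S·P(x,y) over outcomes with S + T ≥ 7 gives 40/17.
E[S | S + T ≥ 7] = (40/17) / (9/17) = 40/9.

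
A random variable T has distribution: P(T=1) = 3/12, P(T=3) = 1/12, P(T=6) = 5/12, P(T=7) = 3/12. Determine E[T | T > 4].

51/8

P(T > 4) = 2/3.
Σ over the event: 6·5/12 + 7·1/4 = 17/4.
E[T | T > 4] = (17/4) / (2/3) = 51/8.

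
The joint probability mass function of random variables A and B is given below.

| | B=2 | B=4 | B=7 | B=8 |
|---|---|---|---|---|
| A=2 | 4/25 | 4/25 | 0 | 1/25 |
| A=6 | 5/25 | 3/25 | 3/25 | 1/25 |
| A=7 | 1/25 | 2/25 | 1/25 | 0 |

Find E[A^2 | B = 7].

P(B = 7) = 4/25.
Σ A^2·P over the event = 36·(3/25) + 49·(1/25) = 157/25.
E[A^2 | B = 7] = (157/25) / (4/25) = 157/4.

157/4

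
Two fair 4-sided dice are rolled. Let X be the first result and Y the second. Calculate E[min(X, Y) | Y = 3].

9/4

Outcomes with Y = 3: (1,3), (2,3), (3,3), (4,3), each with probability 1/16.
E[min(X, Y) | Y = 3] = (1 + 2 + 3 + 3) / 4 = 9/4.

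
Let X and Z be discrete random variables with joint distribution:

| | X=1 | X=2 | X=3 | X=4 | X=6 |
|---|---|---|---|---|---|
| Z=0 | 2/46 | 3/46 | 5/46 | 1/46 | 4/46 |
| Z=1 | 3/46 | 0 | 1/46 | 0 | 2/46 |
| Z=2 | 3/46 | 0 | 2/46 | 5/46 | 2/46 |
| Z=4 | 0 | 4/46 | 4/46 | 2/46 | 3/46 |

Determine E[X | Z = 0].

P(Z = 0) = 15/46.
Summing X·P(X=x,Z=y) over the conditioning event gives 51/46.
E[X | Z = 0] = (51/46) / (15/46) = 17/5.

17/5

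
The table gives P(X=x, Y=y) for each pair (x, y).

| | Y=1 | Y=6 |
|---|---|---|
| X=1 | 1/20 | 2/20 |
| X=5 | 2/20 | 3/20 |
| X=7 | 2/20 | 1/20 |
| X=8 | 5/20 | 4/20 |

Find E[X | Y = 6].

28/5

P(Y = 6) = 1/2.
Σ X·P over the event = 1·(2/20) + 5·(3/20) + 7·(1/20) + 8·(4/20) = 14/5.
E[X | Y = 6] = (14/5) / (1/2) = 28/5.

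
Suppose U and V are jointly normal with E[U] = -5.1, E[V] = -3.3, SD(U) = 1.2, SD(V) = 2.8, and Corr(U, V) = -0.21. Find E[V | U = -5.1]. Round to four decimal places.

For a bivariate normal, E[V | U=x] = μ_V + ρ·(σ_V/σ_U)·(x − μ_U).
E[V | U=-5.1] = -3.3 + (-0.21)·(2.8/1.2)·(-5.1 − (-5.1)) = -3.3 + (-0.49)·(0) = -3.3000.

-3.3000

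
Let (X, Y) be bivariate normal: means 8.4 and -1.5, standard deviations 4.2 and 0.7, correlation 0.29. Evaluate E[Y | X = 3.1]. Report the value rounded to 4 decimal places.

The regression of Y on X has slope ρ·σ_Y/σ_X and passes through (μ_X, μ_Y).
E[Y | X=3.1] = -1.5 + (0.29)·(0.7/4.2)·(3.1 − (8.4)) = -1.5 + (0.048333)·(-5.3) = -1.7562.

-1.7562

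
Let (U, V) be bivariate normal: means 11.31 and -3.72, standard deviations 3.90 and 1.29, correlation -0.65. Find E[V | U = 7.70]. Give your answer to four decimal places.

E[V | U=x] = μ_V + ρ(σ_V/σ_U)(x − μ_U) for jointly normal variables.
E[V | U=7.70] = -3.72 + (-0.65)·(1.29/3.90)·(7.70 − (11.31)) = -3.72 + (-0.215)·(-3.61) = -2.9439.

-2.9439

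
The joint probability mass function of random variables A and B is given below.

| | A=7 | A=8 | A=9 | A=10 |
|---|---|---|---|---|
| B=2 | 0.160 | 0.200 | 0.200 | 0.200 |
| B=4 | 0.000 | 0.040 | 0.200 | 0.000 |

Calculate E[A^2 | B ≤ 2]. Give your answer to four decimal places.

74.7895

P(B ≤ 2) = 0.760.
Σ A^2·P over the event = 49·(0.160) + 64·(0.200) + 81·(0.200) + 100·(0.200) = 56.840.
E[A^2 | B ≤ 2] = (56.840) / (0.760) = 74.7895.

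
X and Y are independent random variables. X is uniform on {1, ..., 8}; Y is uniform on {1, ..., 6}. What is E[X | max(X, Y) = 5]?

35/9

Outcomes with max(X, Y) = 5: (1,5), (2,5), (3,5), (4,5), (5,1), (5,2), (5,3), (5,4), (5,5), each with probability 1/48.
E[X | max(X, Y) = 5] = (1 + 2 + 3 + 4 + 5 + 5 + 5 + 5 + 5) / 9 = 35/9.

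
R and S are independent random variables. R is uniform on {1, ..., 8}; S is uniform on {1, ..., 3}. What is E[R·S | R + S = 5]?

Outcomes with R + S = 5: (2,3), (3,2), (4,1), each with probability 1/24.
E[R·S | R + S = 5] = (6 + 6 + 4) / 3 = 16/3.

16/3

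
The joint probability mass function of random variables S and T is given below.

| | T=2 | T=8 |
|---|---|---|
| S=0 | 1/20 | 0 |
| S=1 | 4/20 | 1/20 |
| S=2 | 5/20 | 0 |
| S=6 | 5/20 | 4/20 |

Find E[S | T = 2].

P(T = 2) = 3/4.
Summing S·P(S=x,T=y) over the conditioning event gives 11/5.
E[S | T = 2] = (11/5) / (3/4) = 44/15.

44/15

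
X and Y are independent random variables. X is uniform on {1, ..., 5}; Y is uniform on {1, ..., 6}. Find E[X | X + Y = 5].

Outcomes with X + Y = 5: (1,4), (2,3), (3,2), (4,1), each with probability 1/30.
E[X | X + Y = 5] = (1 + 2 + 3 + 4) / 4 = 5/2.

5/2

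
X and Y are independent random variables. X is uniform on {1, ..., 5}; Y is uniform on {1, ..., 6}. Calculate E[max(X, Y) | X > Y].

4

Outcomes with X > Y: (2,1), (3,1), (3,2), (4,1), (4,2), (4,3), (5,1), (5,2), (5,3), (5,4), each with probability 1/30.
E[max(X, Y) | X > Y] = (2 + 3 + 3 + 4 + 4 + 4 + 5 + 5 + 5 + 5) / 10 = 4.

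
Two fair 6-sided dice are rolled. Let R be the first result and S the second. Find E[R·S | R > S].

35/3

P(R > S) = 5/12.
Summing RS·P(x,y) over outcomes with R > S gives 175/36.
E[R·S | R > S] = (175/36) / (5/12) = 35/3.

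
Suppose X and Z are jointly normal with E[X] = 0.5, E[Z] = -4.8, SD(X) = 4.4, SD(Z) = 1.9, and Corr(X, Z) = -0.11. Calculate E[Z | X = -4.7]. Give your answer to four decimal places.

-4.5530

For a bivariate normal, E[Z | X=x] = μ_Z + ρ·(σ_Z/σ_X)·(x − μ_X).
E[Z | X=-4.7] = -4.8 + (-0.11)·(1.9/4.4)·(-4.7 − (0.5)) = -4.8 + (-0.0475)·(-5.2) = -4.5530.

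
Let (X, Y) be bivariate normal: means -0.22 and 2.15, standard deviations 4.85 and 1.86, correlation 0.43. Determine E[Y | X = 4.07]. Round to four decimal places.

2.8575

E[Y | X=x] = μ_Y + ρ(σ_Y/σ_X)(x − μ_X) for jointly normal variables.
E[Y | X=4.07] = 2.15 + (0.43)·(1.86/4.85)·(4.07 − (-0.22)) = 2.15 + (0.16491)·(4.29) = 2.8575.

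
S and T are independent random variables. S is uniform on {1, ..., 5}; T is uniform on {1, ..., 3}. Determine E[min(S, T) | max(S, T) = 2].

Outcomes with max(S, T) = 2: (1,2), (2,1), (2,2), each with probability 1/15.
E[min(S, T) | max(S, T) = 2] = (1 + 1 + 2) / 3 = 4/3.

4/3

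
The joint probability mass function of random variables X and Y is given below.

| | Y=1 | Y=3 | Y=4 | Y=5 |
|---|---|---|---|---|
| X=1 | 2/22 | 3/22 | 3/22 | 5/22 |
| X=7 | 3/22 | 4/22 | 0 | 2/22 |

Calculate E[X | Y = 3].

31/7

P(Y = 3) = 7/22.
Σ X·P over the event = 1·(3/22) + 7·(4/22) = 31/22.
E[X | Y = 3] = (31/22) / (7/22) = 31/7.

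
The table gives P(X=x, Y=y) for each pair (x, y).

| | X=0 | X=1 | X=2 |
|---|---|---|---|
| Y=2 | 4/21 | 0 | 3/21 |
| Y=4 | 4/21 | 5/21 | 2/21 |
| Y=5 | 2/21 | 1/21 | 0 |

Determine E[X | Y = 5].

1/3

P(Y = 5) = 1/7.
Σ X·P over the event = 0·(2/21) + 1·(1/21) = 1/21.
E[X | Y = 5] = (1/21) / (1/7) = 1/3.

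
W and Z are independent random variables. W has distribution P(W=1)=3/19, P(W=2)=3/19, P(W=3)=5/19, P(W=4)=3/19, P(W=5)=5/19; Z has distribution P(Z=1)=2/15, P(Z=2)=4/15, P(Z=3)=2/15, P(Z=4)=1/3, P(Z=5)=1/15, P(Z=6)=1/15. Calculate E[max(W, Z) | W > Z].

P(W > Z) = 25/57.
Summing max(W,Z)·P(x,y) over outcomes with W > Z gives 523/285.
E[max(W, Z) | W > Z] = (523/285) / (25/57) = 523/125.

523/125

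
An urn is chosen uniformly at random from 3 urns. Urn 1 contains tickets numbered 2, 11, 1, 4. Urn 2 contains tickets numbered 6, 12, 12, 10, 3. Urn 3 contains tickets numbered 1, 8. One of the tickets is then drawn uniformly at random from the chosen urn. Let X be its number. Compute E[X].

E[X | urn 1] = (2+11+1+4)/4 = 9/2.
E[X | urn 2] = (6+12+12+10+3)/5 = 43/5.
E[X | urn 3] = (1+8)/2 = 9/2.
E[X] = (1/3)·(9/2) + (1/3)·(43/5) + (1/3)·(9/2) = 88/15.

88/15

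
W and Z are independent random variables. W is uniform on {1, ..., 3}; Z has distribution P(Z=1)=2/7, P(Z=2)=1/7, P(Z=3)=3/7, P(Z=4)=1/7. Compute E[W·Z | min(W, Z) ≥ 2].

P(min(W, Z) ≥ 2) = 10/21.
Summing WZ·P(x,y) over outcomes with min(W, Z) ≥ 2 gives 25/7.
E[W·Z | min(W, Z) ≥ 2] = (25/7) / (10/21) = 15/2.

15/2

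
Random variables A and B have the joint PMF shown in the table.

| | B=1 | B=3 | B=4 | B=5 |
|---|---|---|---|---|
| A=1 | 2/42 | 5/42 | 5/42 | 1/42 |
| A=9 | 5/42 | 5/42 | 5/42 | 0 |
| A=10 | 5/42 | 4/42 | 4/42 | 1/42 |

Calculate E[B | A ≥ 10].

P(A ≥ 10) = 1/3.
Summing B·P(A=x,B=y) over the conditioning event gives 19/21.
E[B | A ≥ 10] = (19/21) / (1/3) = 19/7.

19/7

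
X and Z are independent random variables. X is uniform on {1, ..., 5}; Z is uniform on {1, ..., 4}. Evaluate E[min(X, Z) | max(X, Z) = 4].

16/7

Outcomes with max(X, Z) = 4: (1,4), (2,4), (3,4), (4,1), (4,2), (4,3), (4,4), each with probability 1/20.
E[min(X, Z) | max(X, Z) = 4] = (1 + 2 + 3 + 1 + 2 + 3 + 4) / 7 = 16/7.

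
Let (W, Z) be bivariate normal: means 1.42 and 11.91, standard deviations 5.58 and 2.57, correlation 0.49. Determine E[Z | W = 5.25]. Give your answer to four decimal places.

E[Z | W=x] = μ_Z + ρ(σ_Z/σ_W)(x − μ_W) for jointly normal variables.
E[Z | W=5.25] = 11.91 + (0.49)·(2.57/5.58)·(5.25 − (1.42)) = 11.91 + (0.22568)·(3.83) = 12.7744.

12.7744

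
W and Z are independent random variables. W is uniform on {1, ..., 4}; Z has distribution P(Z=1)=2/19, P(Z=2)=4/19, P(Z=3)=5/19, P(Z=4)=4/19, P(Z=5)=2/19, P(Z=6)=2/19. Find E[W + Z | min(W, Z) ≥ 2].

P(min(W, Z) ≥ 2) = 51/76.
Summing (W+Z)·P(x,y) over outcomes with min(W, Z) ≥ 2 gives 84/19.
E[W + Z | min(W, Z) ≥ 2] = (84/19) / (51/76) = 112/17.

112/17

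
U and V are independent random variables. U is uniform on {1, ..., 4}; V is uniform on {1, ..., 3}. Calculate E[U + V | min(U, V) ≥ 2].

11/2

Outcomes with min(U, V) ≥ 2: (2,2), (2,3), (3,2), (3,3), (4,2), (4,3), each with probability 1/12.
E[U + V | min(U, V) ≥ 2] = (4 + 5 + 5 + 6 + 6 + 7) / 6 = 11/2.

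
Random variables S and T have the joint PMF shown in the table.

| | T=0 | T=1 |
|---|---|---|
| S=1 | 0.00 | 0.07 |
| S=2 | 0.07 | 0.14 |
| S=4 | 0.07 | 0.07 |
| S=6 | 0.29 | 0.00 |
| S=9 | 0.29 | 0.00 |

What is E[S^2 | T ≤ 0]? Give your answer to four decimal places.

P(T ≤ 0) = 0.72.
Σ S^2·P over the event = 4·(0.07) + 16·(0.07) + 36·(0.29) + 81·(0.29) = 35.33.
E[S^2 | T ≤ 0] = (35.33) / (0.72) = 49.0694.

49.0694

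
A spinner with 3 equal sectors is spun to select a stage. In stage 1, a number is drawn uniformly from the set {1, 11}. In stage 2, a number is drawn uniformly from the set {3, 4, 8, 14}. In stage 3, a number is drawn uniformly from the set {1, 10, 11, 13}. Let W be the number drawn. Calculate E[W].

22/3

E[W | stage 1] = (1+11)/2 = 6.
E[W | stage 2] = (3+4+8+14)/4 = 29/4.
E[W | stage 3] = (1+10+11+13)/4 = 35/4.
By the law of total expectation,
E[W] = (1/3)·(6) + (1/3)·(29/4) + (1/3)·(35/4) = 22/3.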